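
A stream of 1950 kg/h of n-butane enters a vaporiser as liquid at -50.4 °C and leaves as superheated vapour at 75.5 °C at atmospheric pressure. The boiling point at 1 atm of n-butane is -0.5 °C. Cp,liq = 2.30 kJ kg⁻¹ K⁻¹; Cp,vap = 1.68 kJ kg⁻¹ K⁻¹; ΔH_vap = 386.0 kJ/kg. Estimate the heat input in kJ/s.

liquid -50.4→-0.5 °C: 114.77 kJ/kg
vaporisation at -0.5 °C: 386 kJ/kg
vapour -0.5→75.5 °C: 127.68 kJ/kg
Δh = 114.77 + 386 + 127.68 = 628.45 kJ/kg
Q = ṁ·Δh = 1950 kg/h × 628.45 kJ/kg = 1.2255e+06 kJ/h
|Q| = 340.41 kW

Q = 340 kJ/s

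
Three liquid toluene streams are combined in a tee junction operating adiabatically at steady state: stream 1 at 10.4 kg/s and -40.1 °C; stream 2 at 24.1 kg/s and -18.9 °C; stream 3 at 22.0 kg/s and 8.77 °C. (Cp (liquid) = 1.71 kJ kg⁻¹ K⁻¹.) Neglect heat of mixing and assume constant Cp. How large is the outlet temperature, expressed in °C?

Energy balance with Q = 0: Σ ṁᵢCp,ᵢ(T_out − Tᵢ) = 0
Σ ṁᵢCp,ᵢTᵢ = 10.4×1.71×-40.1 + 24.1×1.71×-18.9 + 22.0×1.71×8.77 = -1162.1
Σ ṁᵢCp,ᵢ = 10.4×1.71 + 24.1×1.71 + 22.0×1.71 = 96.615
T_out = -1162.1 / 96.615 = -12.028 °C

T_out = -12.0 °C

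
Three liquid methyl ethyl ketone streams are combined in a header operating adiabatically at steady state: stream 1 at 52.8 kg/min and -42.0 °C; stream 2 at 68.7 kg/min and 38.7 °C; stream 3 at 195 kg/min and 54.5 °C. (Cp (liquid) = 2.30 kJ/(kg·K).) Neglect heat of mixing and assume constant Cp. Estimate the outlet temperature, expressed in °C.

T_out = 35.0 °C

No heat crosses the boundary, so H_out = H_in.
T_out = Σ ṁᵢCp,ᵢTᵢ / Σ ṁᵢCp,ᵢ
      = 25458 / 727.95 = 34.972 °C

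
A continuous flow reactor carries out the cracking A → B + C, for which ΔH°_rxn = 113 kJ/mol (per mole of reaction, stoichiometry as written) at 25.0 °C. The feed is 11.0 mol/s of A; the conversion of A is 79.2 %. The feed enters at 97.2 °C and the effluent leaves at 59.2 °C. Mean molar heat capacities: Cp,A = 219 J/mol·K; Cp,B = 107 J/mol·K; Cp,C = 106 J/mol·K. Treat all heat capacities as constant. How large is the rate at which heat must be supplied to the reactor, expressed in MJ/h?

Extent of reaction ξ = 0.792 × 11.0 = 8.712 mol/s
Reaction term: ξ·ΔH°_rxn = 8.712 × 113 = 984.46 kJ/s
Sensible, feed 97.2→25 °C: -173.93 kJ/s
Outlet flows (mol/s): A 2.288, B 8.712, C 8.712
Sensible, products 25→59.2 °C: 80.6 kJ/s
Q = ΔH = 891.13 kJ/s = 891.13 kW
Heat supplied = 3208.1 MJ/h

Q_in = 3210 MJ/h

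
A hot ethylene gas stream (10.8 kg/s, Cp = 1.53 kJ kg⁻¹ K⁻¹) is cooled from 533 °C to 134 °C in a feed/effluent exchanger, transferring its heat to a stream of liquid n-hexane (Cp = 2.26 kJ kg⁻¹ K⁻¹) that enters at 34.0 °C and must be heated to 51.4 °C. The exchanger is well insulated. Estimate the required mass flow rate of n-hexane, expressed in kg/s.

ṁ_c = 168 kg/s

Heat released by hot stream: Q = 10.8 × 1.53 × (533 − 134) = 6593.1 kJ/s
Energy balance on cold side (adiabatic exchanger): Q = ṁ_c·Cp_c·(T_c,out − T_c,in)
ṁ_c = 6593.1 / [2.26 × (51.4 − 34.0)] = 167.66 kg/s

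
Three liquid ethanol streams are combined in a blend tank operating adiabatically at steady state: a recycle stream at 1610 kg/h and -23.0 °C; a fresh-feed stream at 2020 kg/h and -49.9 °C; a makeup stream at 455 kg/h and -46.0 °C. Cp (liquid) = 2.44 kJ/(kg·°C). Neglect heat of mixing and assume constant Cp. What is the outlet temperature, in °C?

Adiabatic, steady state ⇒ Σ ṁᵢCp,ᵢ(T_out − Tᵢ) = 0
Σ ṁᵢCp,ᵢTᵢ = 1610×2.44×-23.0 + 2020×2.44×-49.9 + 455×2.44×-46.0 = -387370
Σ ṁᵢCp,ᵢ = 1610×2.44 + 2020×2.44 + 455×2.44 = 9967.4
T_out = -387370 / 9967.4 = -38.864 °C

T_out = -38.9 °C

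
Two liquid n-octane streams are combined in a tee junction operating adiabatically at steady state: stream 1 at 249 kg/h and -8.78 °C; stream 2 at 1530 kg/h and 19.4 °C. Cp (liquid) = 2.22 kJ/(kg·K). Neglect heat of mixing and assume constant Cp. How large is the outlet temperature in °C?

No heat crosses the boundary, so H_out = H_in.
T_out = Σ ṁᵢCp,ᵢTᵢ / Σ ṁᵢCp,ᵢ
      = 61041 / 3949.4 = 15.456 °C

T_out = 15.5 °C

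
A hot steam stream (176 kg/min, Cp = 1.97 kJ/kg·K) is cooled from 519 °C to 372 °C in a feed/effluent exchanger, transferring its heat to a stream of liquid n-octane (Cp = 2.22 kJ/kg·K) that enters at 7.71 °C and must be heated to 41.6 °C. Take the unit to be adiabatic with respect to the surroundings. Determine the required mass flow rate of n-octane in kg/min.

Heat released by hot stream: Q = 176 × 1.97 × (519 − 372) = 50968 kJ/min
Energy balance on cold side (adiabatic exchanger): Q = ṁ_c·Cp_c·(T_c,out − T_c,in)
ṁ_c = 50968 / [2.22 × (41.6 − 7.71)] = 677.44 kg/min

ṁ_c = 677 kg/min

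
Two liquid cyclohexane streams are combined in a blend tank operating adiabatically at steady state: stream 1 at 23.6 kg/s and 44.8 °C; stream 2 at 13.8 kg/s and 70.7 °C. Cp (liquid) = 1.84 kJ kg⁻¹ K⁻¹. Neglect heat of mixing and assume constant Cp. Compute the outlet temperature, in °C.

No heat crosses the boundary, so H_out = H_in.
Σ ṁᵢCp,ᵢTᵢ = 23.6×1.84×44.8 + 13.8×1.84×70.7 = 3740.6
Σ ṁᵢCp,ᵢ = 23.6×1.84 + 13.8×1.84 = 68.816
T_out = 3740.6 / 68.816 = 54.357 °C

T_out = 54.4 °C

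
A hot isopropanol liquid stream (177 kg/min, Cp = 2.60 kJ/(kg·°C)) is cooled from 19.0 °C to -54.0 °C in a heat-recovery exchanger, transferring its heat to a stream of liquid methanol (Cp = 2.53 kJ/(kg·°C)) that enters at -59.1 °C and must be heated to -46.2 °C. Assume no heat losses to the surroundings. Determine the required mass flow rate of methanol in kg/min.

ṁ_c = 1030 kg/min

Heat released by hot stream: Q = 177 × 2.60 × (19.0 − -54.0) = 33595 kJ/min
Energy balance on cold side (adiabatic exchanger): Q = ṁ_c·Cp_c·(T_c,out − T_c,in)
ṁ_c = 33595 / [2.53 × (-46.2 − -59.1)] = 1029.3 kg/min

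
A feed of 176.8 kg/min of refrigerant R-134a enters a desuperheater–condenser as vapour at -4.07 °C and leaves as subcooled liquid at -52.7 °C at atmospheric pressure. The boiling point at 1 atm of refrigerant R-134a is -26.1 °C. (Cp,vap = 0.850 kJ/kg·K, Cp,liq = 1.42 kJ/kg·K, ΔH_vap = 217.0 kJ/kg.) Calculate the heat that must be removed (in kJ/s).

vapour -4.07→-26.1 °C: -18.726 kJ/kg
condensation at -26.1 °C: -217 kJ/kg
liquid -26.1→-52.7 °C: -37.772 kJ/kg
Δh = -18.726 + -217 + -37.772 = -273.5 kJ/kg
Q = ṁ·Δh = 176.8 kg/min × -273.5 kJ/kg = -48354 kJ/min
|Q| = 805.91 kW

Q_c = 806 kJ/s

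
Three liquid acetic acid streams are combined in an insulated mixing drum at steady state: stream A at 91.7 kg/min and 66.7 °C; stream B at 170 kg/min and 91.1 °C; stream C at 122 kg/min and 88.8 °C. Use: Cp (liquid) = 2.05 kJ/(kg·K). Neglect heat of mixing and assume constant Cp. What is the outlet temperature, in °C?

T_out = 84.5 °C

Energy balance with Q = 0: Σ ṁᵢCp,ᵢ(T_out − Tᵢ) = 0
Σ ṁᵢCp,ᵢTᵢ = 91.7×2.05×66.7 + 170×2.05×91.1 + 122×2.05×88.8 = 66496
Σ ṁᵢCp,ᵢ = 91.7×2.05 + 170×2.05 + 122×2.05 = 786.58
T_out = 66496 / 786.58 = 84.537 °C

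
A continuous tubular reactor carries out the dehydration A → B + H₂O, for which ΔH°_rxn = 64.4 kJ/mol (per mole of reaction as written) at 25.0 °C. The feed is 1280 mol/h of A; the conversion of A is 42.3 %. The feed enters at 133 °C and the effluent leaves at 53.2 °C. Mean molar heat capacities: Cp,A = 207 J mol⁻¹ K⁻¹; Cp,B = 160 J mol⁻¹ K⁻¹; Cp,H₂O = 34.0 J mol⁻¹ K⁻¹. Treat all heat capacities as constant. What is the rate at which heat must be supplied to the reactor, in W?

Q_in = 3760 W

Extent of reaction ξ = 0.423 × 1280 = 541.44 mol/h
Reaction term: ξ·ΔH°_rxn = 541.44 × 64.4 = 34869 kJ/h
Sensible, feed 133→25 °C: -28616 kJ/h
Outlet flows (mol/h): A 738.56, B 541.44, H₂O 541.44
Sensible, products 25→53.2 °C: 7273.4 kJ/h
Q = ΔH = 13526 kJ/h = 3.7573 kW
Heat supplied = 3757.3 W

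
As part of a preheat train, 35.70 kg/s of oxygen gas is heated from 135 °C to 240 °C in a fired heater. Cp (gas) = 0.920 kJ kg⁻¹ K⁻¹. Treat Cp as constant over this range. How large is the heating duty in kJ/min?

Q = 207000 kJ/min

Q = ṁ·Cp·ΔT = 35.70 × 0.920 × (240 − 135) = 3448.6 kJ/s
Heating duty = 206920 kJ/min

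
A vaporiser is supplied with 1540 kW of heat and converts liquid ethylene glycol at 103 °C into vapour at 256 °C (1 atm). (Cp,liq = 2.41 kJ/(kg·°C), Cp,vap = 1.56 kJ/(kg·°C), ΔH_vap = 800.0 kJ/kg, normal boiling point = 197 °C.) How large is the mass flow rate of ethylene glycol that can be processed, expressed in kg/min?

ṁ = 82.6 kg/min

Δh = 2.41×(197−103) + 800.0 + 1.56×(256−197) = 1118.6 kJ/kg
Q = 1540 kW = 1540 kJ/s = 92400 kJ/min
ṁ = Q/Δh = 92400 / 1118.6 = 82.605 kg/min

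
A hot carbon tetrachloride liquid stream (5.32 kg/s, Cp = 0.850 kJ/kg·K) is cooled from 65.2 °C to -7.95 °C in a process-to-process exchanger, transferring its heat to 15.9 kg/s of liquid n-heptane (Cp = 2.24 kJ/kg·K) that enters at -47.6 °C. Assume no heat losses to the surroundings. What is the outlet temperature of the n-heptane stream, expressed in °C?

T_c,out = -38.3 °C

Heat released by hot stream: Q = 5.32 × 0.850 × (65.2 − -7.95) = 330.78 kJ/s
Energy balance on cold side (adiabatic exchanger): Q = ṁ_c·Cp_c·(T_c,out − T_c,in)
T_c,out = -47.6 + 330.78/(15.9 × 2.24) = -38.312 °C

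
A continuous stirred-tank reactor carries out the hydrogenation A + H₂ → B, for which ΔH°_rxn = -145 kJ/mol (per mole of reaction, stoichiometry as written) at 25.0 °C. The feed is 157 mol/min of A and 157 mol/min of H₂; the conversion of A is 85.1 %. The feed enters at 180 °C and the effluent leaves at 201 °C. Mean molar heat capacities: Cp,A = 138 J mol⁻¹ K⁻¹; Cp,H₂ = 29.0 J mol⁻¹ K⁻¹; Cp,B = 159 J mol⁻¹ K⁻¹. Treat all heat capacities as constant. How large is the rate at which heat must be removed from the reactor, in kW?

Extent of reaction ξ = 0.851 × 157 = 133.61 mol/min
Reaction term: ξ·ΔH°_rxn = 133.61 × -145 = -19373 kJ/min
Sensible, feed 180→25 °C: -4063.9 kJ/min
Outlet flows (mol/min): A 23.393, H₂ 23.393, B 133.61
Sensible, products 25→201 °C: 4426.4 kJ/min
Q = ΔH = -19011 kJ/min = -316.84 kW
Heat removed = 316.84 kW

Q_out = 317 kW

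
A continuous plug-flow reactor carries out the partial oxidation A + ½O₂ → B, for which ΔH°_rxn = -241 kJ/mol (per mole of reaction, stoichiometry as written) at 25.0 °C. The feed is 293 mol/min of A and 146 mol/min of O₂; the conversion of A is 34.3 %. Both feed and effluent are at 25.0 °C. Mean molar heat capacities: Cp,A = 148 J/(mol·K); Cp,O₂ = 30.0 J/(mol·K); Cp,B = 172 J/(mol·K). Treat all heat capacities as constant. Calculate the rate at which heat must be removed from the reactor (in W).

Extent of reaction ξ = 0.343 × 293 = 100.5 mol/min
Reaction term: ξ·ΔH°_rxn = 100.5 × -241 = -24220 kJ/min
Q = ΔH = -24220 kJ/min = -403.67 kW
Heat removed = 403670 W

Q_out = 404000 W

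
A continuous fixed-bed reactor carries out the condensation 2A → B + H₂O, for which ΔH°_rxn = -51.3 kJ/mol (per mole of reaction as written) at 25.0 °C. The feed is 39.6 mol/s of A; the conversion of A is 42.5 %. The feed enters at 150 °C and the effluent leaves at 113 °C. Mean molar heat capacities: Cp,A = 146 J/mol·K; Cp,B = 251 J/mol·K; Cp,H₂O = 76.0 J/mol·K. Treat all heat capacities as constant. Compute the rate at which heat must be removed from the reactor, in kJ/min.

Q_out = 37200 kJ/min

Extent of reaction ξ = 0.425 × 39.6 / 2 = 8.415 mol/s
Reaction term: ξ·ΔH°_rxn = 8.415 × -51.3 = -431.69 kJ/s
Sensible, feed 150→25 °C: -722.7 kJ/s
Outlet flows (mol/s): A 22.77, B 8.415, H₂O 8.415
Sensible, products 25→113 °C: 534.7 kJ/s
Q = ΔH = -619.69 kJ/s = -619.69 kW
Heat removed = 37181 kJ/min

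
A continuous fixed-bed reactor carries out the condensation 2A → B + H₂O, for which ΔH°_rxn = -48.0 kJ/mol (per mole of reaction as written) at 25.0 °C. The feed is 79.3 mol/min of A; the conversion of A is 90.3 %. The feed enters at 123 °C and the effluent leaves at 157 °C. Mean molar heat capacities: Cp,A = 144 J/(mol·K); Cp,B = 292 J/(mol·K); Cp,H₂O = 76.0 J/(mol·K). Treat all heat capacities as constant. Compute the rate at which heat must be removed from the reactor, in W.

Q_out = 15900 W

Extent of reaction ξ = 0.903 × 79.3 / 2 = 35.804 mol/min
Reaction term: ξ·ΔH°_rxn = 35.804 × -48.0 = -1718.6 kJ/min
Sensible, feed 123→25 °C: -1119.1 kJ/min
Outlet flows (mol/min): A 7.6921, B 35.804, H₂O 35.804
Sensible, products 25→157 °C: 1885.4 kJ/min
Q = ΔH = -952.25 kJ/min = -15.871 kW
Heat removed = 15871 W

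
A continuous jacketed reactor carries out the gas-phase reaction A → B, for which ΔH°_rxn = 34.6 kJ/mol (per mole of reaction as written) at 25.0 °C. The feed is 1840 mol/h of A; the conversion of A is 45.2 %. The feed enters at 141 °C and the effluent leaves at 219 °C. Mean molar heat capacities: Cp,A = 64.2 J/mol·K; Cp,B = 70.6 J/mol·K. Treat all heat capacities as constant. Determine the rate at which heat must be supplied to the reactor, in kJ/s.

Q_in = 10.8 kJ/s

Extent of reaction ξ = 0.452 × 1840 = 831.68 mol/h
Reaction term: ξ·ΔH°_rxn = 831.68 × 34.6 = 28776 kJ/h
Sensible, feed 141→25 °C: -13703 kJ/h
Outlet flows (mol/h): A 1008.3, B 831.68
Sensible, products 25→219 °C: 23949 kJ/h
Q = ΔH = 39023 kJ/h = 10.84 kW
Heat supplied = 10.84 kJ/s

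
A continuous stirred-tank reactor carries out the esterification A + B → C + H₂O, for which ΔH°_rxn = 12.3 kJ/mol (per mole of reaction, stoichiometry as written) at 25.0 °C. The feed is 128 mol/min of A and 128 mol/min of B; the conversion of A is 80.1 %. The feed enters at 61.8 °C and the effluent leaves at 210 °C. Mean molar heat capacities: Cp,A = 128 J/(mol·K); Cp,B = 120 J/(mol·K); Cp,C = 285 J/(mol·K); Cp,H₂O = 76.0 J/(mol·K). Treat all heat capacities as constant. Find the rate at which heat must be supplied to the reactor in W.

Extent of reaction ξ = 0.801 × 128 = 102.53 mol/min
Reaction term: ξ·ΔH°_rxn = 102.53 × 12.3 = 1261.1 kJ/min
Sensible, feed 61.8→25 °C: -1168.2 kJ/min
Outlet flows (mol/min): A 25.472, B 25.472, C 102.53, H₂O 102.53
Sensible, products 25→210 °C: 8016 kJ/min
Q = ΔH = 8108.9 kJ/min = 135.15 kW
Heat supplied = 135150 W

Q_in = 135000 W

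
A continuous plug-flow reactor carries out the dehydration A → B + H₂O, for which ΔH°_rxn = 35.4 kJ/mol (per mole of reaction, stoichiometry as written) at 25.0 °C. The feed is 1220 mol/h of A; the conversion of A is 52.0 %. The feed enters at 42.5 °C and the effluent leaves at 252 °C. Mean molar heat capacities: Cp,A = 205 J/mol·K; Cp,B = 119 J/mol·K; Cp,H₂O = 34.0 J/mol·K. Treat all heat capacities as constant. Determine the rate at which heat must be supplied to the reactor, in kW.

Q_in = 18.7 kW

Extent of reaction ξ = 0.520 × 1220 = 634.4 mol/h
Reaction term: ξ·ΔH°_rxn = 634.4 × 35.4 = 22458 kJ/h
Sensible, feed 42.5→25 °C: -4376.8 kJ/h
Outlet flows (mol/h): A 585.6, B 634.4, H₂O 634.4
Sensible, products 25→252 °C: 49284 kJ/h
Q = ΔH = 67365 kJ/h = 18.713 kW
Heat supplied = 18.713 kW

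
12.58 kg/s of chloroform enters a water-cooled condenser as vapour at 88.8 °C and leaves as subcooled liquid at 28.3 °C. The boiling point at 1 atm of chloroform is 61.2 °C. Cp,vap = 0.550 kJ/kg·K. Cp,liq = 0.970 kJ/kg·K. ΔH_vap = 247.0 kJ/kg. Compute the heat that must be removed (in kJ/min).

vapour 88.8→61.2 °C: -15.18 kJ/kg
condensation at 61.2 °C: -247 kJ/kg
liquid 61.2→28.3 °C: -31.913 kJ/kg
Δh = -15.18 + -247 + -31.913 = -294.09 kJ/kg
Q = ṁ·Δh = 12.58 kg/s × -294.09 kJ/kg = -3699.7 kJ/s
|Q| = 3699.7 kW = 221980 kJ/min

Q_c = 222000 kJ/min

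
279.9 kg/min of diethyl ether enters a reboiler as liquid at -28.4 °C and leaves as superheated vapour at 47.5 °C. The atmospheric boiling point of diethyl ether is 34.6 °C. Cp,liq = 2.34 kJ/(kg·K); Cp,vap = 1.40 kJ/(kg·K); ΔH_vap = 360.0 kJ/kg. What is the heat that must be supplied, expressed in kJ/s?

liquid -28.4→34.6 °C: 147.42 kJ/kg
vaporisation at 34.6 °C: 360 kJ/kg
vapour 34.6→47.5 °C: 18.06 kJ/kg
Δh = 147.42 + 360 + 18.06 = 525.48 kJ/kg
Q = ṁ·Δh = 279.9 kg/min × 525.48 kJ/kg = 147080 kJ/min
|Q| = 2451.4 kW

Q = 2450 kJ/s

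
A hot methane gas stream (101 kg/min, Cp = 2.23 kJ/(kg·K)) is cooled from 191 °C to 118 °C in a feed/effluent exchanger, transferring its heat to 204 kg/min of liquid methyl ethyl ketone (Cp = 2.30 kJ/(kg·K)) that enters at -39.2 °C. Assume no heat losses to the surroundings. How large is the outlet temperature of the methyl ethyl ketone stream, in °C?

Heat released by hot stream: Q = 101 × 2.23 × (191 − 118) = 16442 kJ/min
Energy balance on cold side (adiabatic exchanger): Q = ṁ_c·Cp_c·(T_c,out − T_c,in)
T_c,out = -39.2 + 16442/(204 × 2.30) = -4.1578 °C

T_c,out = -4.16 °C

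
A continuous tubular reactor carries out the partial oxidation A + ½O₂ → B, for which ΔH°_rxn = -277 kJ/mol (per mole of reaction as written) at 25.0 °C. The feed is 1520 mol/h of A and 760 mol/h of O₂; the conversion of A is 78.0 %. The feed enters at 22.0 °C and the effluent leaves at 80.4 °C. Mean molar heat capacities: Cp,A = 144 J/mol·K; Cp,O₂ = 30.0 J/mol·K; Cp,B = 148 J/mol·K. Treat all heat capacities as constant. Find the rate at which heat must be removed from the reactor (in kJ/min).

Extent of reaction ξ = 0.780 × 1520 = 1185.6 mol/h
Reaction term: ξ·ΔH°_rxn = 1185.6 × -277 = -328410 kJ/h
Sensible, feed 22.0→25 °C: 725.04 kJ/h
Outlet flows (mol/h): A 334.4, O₂ 167.2, B 1185.6
Sensible, products 25→80.4 °C: 12667 kJ/h
Q = ΔH = -315020 kJ/h = -87.505 kW
Heat removed = 5250.3 kJ/min

Q_out = 5250 kJ/min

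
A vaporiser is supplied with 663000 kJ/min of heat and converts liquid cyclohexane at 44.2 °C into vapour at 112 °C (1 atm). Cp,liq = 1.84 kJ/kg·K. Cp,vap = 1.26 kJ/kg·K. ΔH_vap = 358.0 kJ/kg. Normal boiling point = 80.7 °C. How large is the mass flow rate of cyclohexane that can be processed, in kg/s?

Δh = 1.84×(80.7−44.2) + 358.0 + 1.26×(112−80.7) = 464.6 kJ/kg
Q = 663000 kJ/min = 11050 kJ/s = 11050 kJ/s
ṁ = Q/Δh = 11050 / 464.6 = 23.784 kg/s

ṁ = 23.8 kg/s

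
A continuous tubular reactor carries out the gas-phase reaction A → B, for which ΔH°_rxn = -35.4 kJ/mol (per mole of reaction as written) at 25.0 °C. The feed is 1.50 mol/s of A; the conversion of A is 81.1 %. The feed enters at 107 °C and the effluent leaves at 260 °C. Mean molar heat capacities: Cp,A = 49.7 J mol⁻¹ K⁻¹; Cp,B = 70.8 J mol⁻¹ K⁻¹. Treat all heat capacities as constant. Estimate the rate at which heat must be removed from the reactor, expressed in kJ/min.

Extent of reaction ξ = 0.811 × 1.50 = 1.2165 mol/s
Reaction term: ξ·ΔH°_rxn = 1.2165 × -35.4 = -43.064 kJ/s
Sensible, feed 107→25 °C: -6.1131 kJ/s
Outlet flows (mol/s): A 0.2835, B 1.2165
Sensible, products 25→260 °C: 23.551 kJ/s
Q = ΔH = -25.626 kJ/s = -25.626 kW
Heat removed = 1537.6 kJ/min

Q_out = 1540 kJ/min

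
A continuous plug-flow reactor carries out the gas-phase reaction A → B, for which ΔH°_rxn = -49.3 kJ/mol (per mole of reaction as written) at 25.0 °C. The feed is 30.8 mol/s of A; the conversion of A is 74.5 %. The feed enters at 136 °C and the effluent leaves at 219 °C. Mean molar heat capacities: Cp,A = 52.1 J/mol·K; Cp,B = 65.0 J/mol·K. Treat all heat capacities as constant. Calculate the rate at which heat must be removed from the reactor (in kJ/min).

Extent of reaction ξ = 0.745 × 30.8 = 22.946 mol/s
Reaction term: ξ·ΔH°_rxn = 22.946 × -49.3 = -1131.2 kJ/s
Sensible, feed 136→25 °C: -178.12 kJ/s
Outlet flows (mol/s): A 7.854, B 22.946
Sensible, products 25→219 °C: 368.73 kJ/s
Q = ΔH = -940.62 kJ/s = -940.62 kW
Heat removed = 56437 kJ/min

Q_out = 56400 kJ/min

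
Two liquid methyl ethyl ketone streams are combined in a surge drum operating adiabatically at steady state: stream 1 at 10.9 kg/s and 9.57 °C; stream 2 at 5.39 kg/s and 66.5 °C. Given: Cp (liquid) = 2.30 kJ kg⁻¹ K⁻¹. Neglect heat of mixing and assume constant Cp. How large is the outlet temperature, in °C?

No heat crosses the boundary, so H_out = H_in.
T_out = Σ ṁᵢCp,ᵢTᵢ / Σ ṁᵢCp,ᵢ
      = 1064.3 / 37.467 = 28.407 °C

T_out = 28.4 °C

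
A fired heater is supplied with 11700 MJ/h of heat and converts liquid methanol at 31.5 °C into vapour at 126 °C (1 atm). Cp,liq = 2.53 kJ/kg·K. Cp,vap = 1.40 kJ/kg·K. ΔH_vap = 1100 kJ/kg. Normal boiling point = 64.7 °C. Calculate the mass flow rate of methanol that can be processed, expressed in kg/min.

Δh = 2.53×(64.7−31.5) + 1100 + 1.40×(126−64.7) = 1269.8 kJ/kg
Q = 11700 MJ/h = 3250 kJ/s = 195000 kJ/min
ṁ = Q/Δh = 195000 / 1269.8 = 153.57 kg/min

ṁ = 154 kg/min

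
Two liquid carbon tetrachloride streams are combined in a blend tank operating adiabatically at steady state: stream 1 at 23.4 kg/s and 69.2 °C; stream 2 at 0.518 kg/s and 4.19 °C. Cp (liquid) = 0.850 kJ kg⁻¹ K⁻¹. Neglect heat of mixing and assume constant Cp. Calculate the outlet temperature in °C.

Adiabatic, steady state ⇒ Σ ṁᵢCp,ᵢ(T_out − Tᵢ) = 0
Σ ṁᵢCp,ᵢTᵢ = 23.4×0.850×69.2 + 0.518×0.850×4.19 = 1378.2
Σ ṁᵢCp,ᵢ = 23.4×0.850 + 0.518×0.850 = 20.33
T_out = 1378.2 / 20.33 = 67.792 °C

T_out = 67.8 °C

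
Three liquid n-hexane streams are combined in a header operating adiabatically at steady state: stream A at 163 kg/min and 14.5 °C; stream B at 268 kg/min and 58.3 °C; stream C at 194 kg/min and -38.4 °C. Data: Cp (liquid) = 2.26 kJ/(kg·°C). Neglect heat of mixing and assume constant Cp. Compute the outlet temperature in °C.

No heat crosses the boundary, so H_out = H_in.
Σ ṁᵢCp,ᵢTᵢ = 163×2.26×14.5 + 268×2.26×58.3 + 194×2.26×-38.4 = 23817
Σ ṁᵢCp,ᵢ = 163×2.26 + 268×2.26 + 194×2.26 = 1412.5
T_out = 23817 / 1412.5 = 16.861 °C

T_out = 16.9 °C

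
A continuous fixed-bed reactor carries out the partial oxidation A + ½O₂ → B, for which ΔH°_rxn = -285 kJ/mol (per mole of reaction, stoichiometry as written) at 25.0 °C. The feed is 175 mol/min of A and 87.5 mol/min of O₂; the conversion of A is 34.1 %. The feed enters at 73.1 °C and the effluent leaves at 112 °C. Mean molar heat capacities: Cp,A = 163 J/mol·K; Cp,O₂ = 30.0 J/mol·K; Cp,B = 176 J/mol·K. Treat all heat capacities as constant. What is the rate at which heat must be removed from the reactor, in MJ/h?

Q_out = 948 MJ/h

Extent of reaction ξ = 0.341 × 175 = 59.675 mol/min
Reaction term: ξ·ΔH°_rxn = 59.675 × -285 = -17007 kJ/min
Sensible, feed 73.1→25 °C: -1498.3 kJ/min
Outlet flows (mol/min): A 115.32, O₂ 57.662, B 59.675
Sensible, products 25→112 °C: 2699.7 kJ/min
Q = ΔH = -15806 kJ/min = -263.43 kW
Heat removed = 948.36 MJ/h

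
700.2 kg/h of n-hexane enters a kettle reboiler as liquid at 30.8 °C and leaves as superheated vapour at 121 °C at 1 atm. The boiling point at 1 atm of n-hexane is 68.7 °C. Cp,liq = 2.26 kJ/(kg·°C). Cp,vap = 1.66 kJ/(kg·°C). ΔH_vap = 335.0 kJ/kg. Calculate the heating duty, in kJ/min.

liquid 30.8→68.7 °C: 85.654 kJ/kg
vaporisation at 68.7 °C: 335 kJ/kg
vapour 68.7→121 °C: 86.818 kJ/kg
Δh = 85.654 + 335 + 86.818 = 507.47 kJ/kg
Q = ṁ·Δh = 700.2 kg/h × 507.47 kJ/kg = 355330 kJ/h
|Q| = 98.703 kW = 5922.2 kJ/min

Q = 5920 kJ/min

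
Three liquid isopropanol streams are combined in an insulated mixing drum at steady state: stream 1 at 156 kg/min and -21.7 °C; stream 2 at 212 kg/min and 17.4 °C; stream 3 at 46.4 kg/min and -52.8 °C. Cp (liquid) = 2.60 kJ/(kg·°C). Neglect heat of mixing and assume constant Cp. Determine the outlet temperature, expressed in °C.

T_out = -5.18 °C

Adiabatic, steady state ⇒ Σ ṁᵢCp,ᵢ(T_out − Tᵢ) = 0
T_out = Σ ṁᵢCp,ᵢTᵢ / Σ ṁᵢCp,ᵢ
      = -5580.4 / 1077.4 = -5.1793 °C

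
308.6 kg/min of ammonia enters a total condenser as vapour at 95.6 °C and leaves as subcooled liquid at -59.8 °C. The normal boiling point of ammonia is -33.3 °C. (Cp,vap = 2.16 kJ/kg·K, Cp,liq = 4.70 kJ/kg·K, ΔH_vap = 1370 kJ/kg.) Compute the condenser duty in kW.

vapour 95.6→-33.3 °C: -278.42 kJ/kg
condensation at -33.3 °C: -1370 kJ/kg
liquid -33.3→-59.8 °C: -124.55 kJ/kg
Δh = -278.42 + -1370 + -124.55 = -1773 kJ/kg
Q = ṁ·Δh = 308.6 kg/min × -1773 kJ/kg = -547140 kJ/min
|Q| = 9119 kW

Q_c = 9120 kW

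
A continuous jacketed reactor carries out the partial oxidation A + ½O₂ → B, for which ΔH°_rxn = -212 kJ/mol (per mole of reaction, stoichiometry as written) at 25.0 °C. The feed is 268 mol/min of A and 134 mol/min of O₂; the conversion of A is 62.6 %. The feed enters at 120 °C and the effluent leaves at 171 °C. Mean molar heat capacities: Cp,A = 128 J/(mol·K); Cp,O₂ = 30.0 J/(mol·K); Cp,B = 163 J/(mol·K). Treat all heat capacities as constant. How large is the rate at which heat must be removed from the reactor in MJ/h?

Q_out = 1990 MJ/h

Extent of reaction ξ = 0.626 × 268 = 167.77 mol/min
Reaction term: ξ·ΔH°_rxn = 167.77 × -212 = -35567 kJ/min
Sensible, feed 120→25 °C: -3640.8 kJ/min
Outlet flows (mol/min): A 100.23, O₂ 50.116, B 167.77
Sensible, products 25→171 °C: 6085.2 kJ/min
Q = ΔH = -33122 kJ/min = -552.04 kW
Heat removed = 1987.3 MJ/h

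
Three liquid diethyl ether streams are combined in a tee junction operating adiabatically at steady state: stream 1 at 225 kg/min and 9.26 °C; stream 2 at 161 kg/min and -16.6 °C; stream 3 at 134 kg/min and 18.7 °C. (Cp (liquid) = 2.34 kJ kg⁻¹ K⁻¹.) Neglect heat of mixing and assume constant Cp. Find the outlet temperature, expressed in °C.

Adiabatic, steady state ⇒ Σ ṁᵢCp,ᵢ(T_out − Tᵢ) = 0
T_out = Σ ṁᵢCp,ᵢTᵢ / Σ ṁᵢCp,ᵢ
      = 4485.1 / 1216.8 = 3.686 °C

T_out = 3.69 °C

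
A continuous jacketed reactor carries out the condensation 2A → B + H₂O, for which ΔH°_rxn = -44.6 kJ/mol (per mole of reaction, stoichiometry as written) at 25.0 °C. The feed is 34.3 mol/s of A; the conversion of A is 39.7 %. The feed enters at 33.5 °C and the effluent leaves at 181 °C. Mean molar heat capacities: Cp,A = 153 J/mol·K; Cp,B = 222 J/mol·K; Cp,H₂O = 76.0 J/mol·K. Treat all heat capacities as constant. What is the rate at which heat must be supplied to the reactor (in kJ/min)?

Q_in = 27700 kJ/min

Extent of reaction ξ = 0.397 × 34.3 / 2 = 6.8085 mol/s
Reaction term: ξ·ΔH°_rxn = 6.8085 × -44.6 = -303.66 kJ/s
Sensible, feed 33.5→25 °C: -44.607 kJ/s
Outlet flows (mol/s): A 20.683, B 6.8085, H₂O 6.8085
Sensible, products 25→181 °C: 810.18 kJ/s
Q = ΔH = 461.91 kJ/s = 461.91 kW
Heat supplied = 27714 kJ/min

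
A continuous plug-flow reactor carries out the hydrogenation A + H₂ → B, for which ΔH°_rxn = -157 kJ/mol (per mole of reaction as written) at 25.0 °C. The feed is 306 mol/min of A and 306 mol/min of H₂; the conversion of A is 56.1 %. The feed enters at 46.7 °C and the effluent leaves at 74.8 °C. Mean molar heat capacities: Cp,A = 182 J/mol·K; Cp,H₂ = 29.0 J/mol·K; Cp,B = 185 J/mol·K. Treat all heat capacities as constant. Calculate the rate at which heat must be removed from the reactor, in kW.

Q_out = 423 kW

Extent of reaction ξ = 0.561 × 306 = 171.67 mol/min
Reaction term: ξ·ΔH°_rxn = 171.67 × -157 = -26952 kJ/min
Sensible, feed 46.7→25 °C: -1401.1 kJ/min
Outlet flows (mol/min): A 134.33, H₂ 134.33, B 171.67
Sensible, products 25→74.8 °C: 2993.1 kJ/min
Q = ΔH = -25360 kJ/min = -422.66 kW
Heat removed = 422.66 kW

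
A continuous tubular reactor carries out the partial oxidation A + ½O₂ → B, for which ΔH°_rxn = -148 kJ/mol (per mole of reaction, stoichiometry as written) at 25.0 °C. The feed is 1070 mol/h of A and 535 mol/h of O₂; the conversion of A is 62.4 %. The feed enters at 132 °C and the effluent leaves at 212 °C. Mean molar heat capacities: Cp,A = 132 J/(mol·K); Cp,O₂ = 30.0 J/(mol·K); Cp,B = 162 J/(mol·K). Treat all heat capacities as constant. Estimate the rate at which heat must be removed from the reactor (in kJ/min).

Extent of reaction ξ = 0.624 × 1070 = 667.68 mol/h
Reaction term: ξ·ΔH°_rxn = 667.68 × -148 = -98817 kJ/h
Sensible, feed 132→25 °C: -16830 kJ/h
Outlet flows (mol/h): A 402.32, O₂ 201.16, B 667.68
Sensible, products 25→212 °C: 31286 kJ/h
Q = ΔH = -84361 kJ/h = -23.433 kW
Heat removed = 1406 kJ/min

Q_out = 1410 kJ/min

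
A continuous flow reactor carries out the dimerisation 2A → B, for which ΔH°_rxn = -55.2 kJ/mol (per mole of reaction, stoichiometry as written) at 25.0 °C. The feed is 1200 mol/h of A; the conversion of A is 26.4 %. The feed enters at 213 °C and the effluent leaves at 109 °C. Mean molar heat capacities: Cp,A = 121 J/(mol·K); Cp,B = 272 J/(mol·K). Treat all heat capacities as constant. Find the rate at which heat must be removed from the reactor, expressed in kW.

Extent of reaction ξ = 0.264 × 1200 / 2 = 158.4 mol/h
Reaction term: ξ·ΔH°_rxn = 158.4 × -55.2 = -8743.7 kJ/h
Sensible, feed 213→25 °C: -27298 kJ/h
Outlet flows (mol/h): A 883.2, B 158.4
Sensible, products 25→109 °C: 12596 kJ/h
Q = ΔH = -23445 kJ/h = -6.5126 kW
Heat removed = 6.5126 kW

Q_out = 6.51 kW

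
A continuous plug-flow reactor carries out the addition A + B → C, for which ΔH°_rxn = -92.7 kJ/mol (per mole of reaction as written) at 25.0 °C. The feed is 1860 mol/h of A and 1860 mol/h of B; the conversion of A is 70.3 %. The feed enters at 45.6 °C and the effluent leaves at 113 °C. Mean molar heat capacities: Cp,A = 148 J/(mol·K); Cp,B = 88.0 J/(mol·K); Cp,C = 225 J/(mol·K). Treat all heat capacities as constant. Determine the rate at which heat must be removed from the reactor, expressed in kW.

Extent of reaction ξ = 0.703 × 1860 = 1307.6 mol/h
Reaction term: ξ·ΔH°_rxn = 1307.6 × -92.7 = -121210 kJ/h
Sensible, feed 45.6→25 °C: -9042.6 kJ/h
Outlet flows (mol/h): A 552.42, B 552.42, C 1307.6
Sensible, products 25→113 °C: 37363 kJ/h
Q = ΔH = -92892 kJ/h = -25.803 kW
Heat removed = 25.803 kW

Q_out = 25.8 kW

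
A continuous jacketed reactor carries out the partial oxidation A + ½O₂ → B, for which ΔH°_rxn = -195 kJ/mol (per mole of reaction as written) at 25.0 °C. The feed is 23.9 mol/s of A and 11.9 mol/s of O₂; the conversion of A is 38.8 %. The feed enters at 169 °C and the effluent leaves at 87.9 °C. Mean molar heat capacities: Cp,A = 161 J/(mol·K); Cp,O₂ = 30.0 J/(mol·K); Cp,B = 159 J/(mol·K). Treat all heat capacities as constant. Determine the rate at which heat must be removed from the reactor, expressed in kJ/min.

Extent of reaction ξ = 0.388 × 23.9 = 9.2732 mol/s
Reaction term: ξ·ΔH°_rxn = 9.2732 × -195 = -1808.3 kJ/s
Sensible, feed 169→25 °C: -605.51 kJ/s
Outlet flows (mol/s): A 14.627, O₂ 7.2634, B 9.2732
Sensible, products 25→87.9 °C: 254.57 kJ/s
Q = ΔH = -2159.2 kJ/s = -2159.2 kW
Heat removed = 129550 kJ/min

Q_out = 130000 kJ/min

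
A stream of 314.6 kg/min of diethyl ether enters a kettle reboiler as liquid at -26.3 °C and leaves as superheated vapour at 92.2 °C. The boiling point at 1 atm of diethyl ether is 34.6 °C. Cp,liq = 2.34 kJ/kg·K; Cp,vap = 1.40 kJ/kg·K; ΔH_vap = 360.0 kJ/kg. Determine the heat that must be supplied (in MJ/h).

Q = 11000 MJ/h

liquid -26.3→34.6 °C: 142.51 kJ/kg
vaporisation at 34.6 °C: 360 kJ/kg
vapour 34.6→92.2 °C: 80.64 kJ/kg
Δh = 142.51 + 360 + 80.64 = 583.15 kJ/kg
Q = ṁ·Δh = 314.6 kg/min × 583.15 kJ/kg = 183460 kJ/min
|Q| = 3057.6 kW = 11007 MJ/h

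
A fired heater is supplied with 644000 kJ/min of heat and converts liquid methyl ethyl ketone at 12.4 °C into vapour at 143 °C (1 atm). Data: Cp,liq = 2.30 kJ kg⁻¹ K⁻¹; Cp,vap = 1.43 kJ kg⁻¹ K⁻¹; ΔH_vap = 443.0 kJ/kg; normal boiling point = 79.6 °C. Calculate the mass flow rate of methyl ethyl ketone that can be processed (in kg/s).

ṁ = 15.6 kg/s

Δh = 2.30×(79.6−12.4) + 443.0 + 1.43×(143−79.6) = 688.22 kJ/kg
Q = 644000 kJ/min = 10733 kJ/s = 10733 kJ/s
ṁ = Q/Δh = 10733 / 688.22 = 15.596 kg/s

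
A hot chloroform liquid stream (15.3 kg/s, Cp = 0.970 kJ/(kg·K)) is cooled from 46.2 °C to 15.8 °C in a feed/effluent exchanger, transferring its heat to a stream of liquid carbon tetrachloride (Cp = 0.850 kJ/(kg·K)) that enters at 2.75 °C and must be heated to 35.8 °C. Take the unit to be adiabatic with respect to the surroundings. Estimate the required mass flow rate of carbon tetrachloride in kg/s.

ṁ_c = 16.1 kg/s

Heat released by hot stream: Q = 15.3 × 0.970 × (46.2 − 15.8) = 451.17 kJ/s
Energy balance on cold side (adiabatic exchanger): Q = ṁ_c·Cp_c·(T_c,out − T_c,in)
ṁ_c = 451.17 / [0.850 × (35.8 − 2.75)] = 16.06 kg/s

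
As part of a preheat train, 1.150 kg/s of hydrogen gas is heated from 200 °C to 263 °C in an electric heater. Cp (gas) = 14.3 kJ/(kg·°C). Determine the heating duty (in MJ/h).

Q = ṁ·Cp·ΔT = 1.150 × 14.3 × (263 − 200) = 1036 kJ/s
Heating duty = 3729.7 MJ/h

Q = 3730 MJ/h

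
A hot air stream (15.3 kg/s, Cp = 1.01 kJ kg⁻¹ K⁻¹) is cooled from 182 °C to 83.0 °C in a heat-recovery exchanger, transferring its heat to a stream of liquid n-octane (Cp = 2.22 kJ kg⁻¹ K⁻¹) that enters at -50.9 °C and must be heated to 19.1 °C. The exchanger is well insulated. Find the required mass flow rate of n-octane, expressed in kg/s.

ṁ_c = 9.84 kg/s

Heat released by hot stream: Q = 15.3 × 1.01 × (182 − 83.0) = 1529.8 kJ/s
Energy balance on cold side (adiabatic exchanger): Q = ṁ_c·Cp_c·(T_c,out − T_c,in)
ṁ_c = 1529.8 / [2.22 × (19.1 − -50.9)] = 9.8446 kg/s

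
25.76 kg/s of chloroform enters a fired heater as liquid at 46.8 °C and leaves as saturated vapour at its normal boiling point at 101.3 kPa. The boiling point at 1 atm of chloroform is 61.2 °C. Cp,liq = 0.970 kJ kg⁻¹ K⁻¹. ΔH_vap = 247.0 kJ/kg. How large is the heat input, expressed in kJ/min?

liquid 46.8→61.2 °C: 13.968 kJ/kg
vaporisation at 61.2 °C: 247 kJ/kg
Δh = 13.968 + 247 = 260.97 kJ/kg
Q = ṁ·Δh = 25.76 kg/s × 260.97 kJ/kg = 6722.5 kJ/s
|Q| = 6722.5 kW = 403350 kJ/min

Q = 403000 kJ/min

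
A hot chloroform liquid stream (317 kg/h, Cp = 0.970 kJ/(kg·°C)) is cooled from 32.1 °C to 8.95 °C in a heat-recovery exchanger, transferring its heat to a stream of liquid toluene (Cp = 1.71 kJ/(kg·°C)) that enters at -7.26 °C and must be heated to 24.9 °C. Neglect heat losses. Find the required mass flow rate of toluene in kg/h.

ṁ_c = 129 kg/h

Heat released by hot stream: Q = 317 × 0.970 × (32.1 − 8.95) = 7118.4 kJ/h
Energy balance on cold side (adiabatic exchanger): Q = ṁ_c·Cp_c·(T_c,out − T_c,in)
ṁ_c = 7118.4 / [1.71 × (24.9 − -7.26)] = 129.44 kg/h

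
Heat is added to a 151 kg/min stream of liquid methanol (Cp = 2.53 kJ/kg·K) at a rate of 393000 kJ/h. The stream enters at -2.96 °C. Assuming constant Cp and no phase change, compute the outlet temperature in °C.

T_out = 14.2 °C

Q = 393000 kJ/h = 6550 kJ/min
ΔT = Q/(ṁ·Cp) = 6550/(151×2.53) = 17.145 K
T_out = -2.96 + 17.145 = 14.185 °C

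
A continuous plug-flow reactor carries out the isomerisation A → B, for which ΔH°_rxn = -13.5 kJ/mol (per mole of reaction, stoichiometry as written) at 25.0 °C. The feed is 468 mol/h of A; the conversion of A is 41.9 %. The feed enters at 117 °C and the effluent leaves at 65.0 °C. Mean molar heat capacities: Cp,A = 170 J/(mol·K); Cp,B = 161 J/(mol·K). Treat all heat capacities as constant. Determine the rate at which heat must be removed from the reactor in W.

Extent of reaction ξ = 0.419 × 468 = 196.09 mol/h
Reaction term: ξ·ΔH°_rxn = 196.09 × -13.5 = -2647.2 kJ/h
Sensible, feed 117→25 °C: -7319.5 kJ/h
Outlet flows (mol/h): A 271.91, B 196.09
Sensible, products 25→65.0 °C: 3111.8 kJ/h
Q = ΔH = -6855 kJ/h = -1.9042 kW
Heat removed = 1904.2 W

Q_out = 1900 W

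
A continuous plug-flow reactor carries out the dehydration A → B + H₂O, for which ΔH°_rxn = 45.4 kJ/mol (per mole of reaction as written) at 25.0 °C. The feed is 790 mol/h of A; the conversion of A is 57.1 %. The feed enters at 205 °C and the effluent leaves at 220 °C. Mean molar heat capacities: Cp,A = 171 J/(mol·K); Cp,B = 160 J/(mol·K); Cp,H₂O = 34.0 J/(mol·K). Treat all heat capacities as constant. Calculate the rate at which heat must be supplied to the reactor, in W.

Extent of reaction ξ = 0.571 × 790 = 451.09 mol/h
Reaction term: ξ·ΔH°_rxn = 451.09 × 45.4 = 20479 kJ/h
Sensible, feed 205→25 °C: -24316 kJ/h
Outlet flows (mol/h): A 338.91, B 451.09, H₂O 451.09
Sensible, products 25→220 °C: 28366 kJ/h
Q = ΔH = 24529 kJ/h = 6.8136 kW
Heat supplied = 6813.6 W

Q_in = 6810 W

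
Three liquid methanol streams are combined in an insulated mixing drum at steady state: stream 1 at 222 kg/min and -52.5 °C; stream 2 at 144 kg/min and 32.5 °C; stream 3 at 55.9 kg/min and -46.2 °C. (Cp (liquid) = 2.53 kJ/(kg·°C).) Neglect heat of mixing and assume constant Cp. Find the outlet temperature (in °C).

T_out = -22.7 °C

Energy balance with Q = 0: Σ ṁᵢCp,ᵢ(T_out − Tᵢ) = 0
Σ ṁᵢCp,ᵢTᵢ = 222×2.53×-52.5 + 144×2.53×32.5 + 55.9×2.53×-46.2 = -24181
Σ ṁᵢCp,ᵢ = 222×2.53 + 144×2.53 + 55.9×2.53 = 1067.4
T_out = -24181 / 1067.4 = -22.654 °C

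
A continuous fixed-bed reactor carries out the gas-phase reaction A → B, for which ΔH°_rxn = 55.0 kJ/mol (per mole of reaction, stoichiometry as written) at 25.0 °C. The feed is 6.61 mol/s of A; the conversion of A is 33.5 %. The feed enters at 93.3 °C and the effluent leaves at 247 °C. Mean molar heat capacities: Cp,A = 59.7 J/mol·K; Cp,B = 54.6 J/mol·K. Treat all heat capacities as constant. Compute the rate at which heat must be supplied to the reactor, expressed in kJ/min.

Extent of reaction ξ = 0.335 × 6.61 = 2.2144 mol/s
Reaction term: ξ·ΔH°_rxn = 2.2144 × 55.0 = 121.79 kJ/s
Sensible, feed 93.3→25 °C: -26.952 kJ/s
Outlet flows (mol/s): A 4.3956, B 2.2144
Sensible, products 25→247 °C: 85.098 kJ/s
Q = ΔH = 179.93 kJ/s = 179.93 kW
Heat supplied = 10796 kJ/min

Q_in = 10800 kJ/min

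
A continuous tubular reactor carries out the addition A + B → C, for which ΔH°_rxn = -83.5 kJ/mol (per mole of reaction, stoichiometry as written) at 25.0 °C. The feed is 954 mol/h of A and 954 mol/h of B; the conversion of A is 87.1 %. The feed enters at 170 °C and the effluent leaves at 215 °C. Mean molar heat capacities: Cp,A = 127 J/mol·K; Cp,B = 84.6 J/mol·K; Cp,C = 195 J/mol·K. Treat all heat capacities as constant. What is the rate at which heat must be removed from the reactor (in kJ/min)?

Q_out = 1050 kJ/min

Extent of reaction ξ = 0.871 × 954 = 830.93 mol/h
Reaction term: ξ·ΔH°_rxn = 830.93 × -83.5 = -69383 kJ/h
Sensible, feed 170→25 °C: -29271 kJ/h
Outlet flows (mol/h): A 123.07, B 123.07, C 830.93
Sensible, products 25→215 °C: 35734 kJ/h
Q = ΔH = -62920 kJ/h = -17.478 kW
Heat removed = 1048.7 kJ/min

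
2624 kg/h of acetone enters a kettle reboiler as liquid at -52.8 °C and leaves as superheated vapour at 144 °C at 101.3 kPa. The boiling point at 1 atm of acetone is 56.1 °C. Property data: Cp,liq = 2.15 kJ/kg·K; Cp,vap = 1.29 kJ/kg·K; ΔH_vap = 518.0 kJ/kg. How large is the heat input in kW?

Q = 631 kW

liquid -52.8→56.1 °C: 234.13 kJ/kg
vaporisation at 56.1 °C: 518 kJ/kg
vapour 56.1→144 °C: 113.39 kJ/kg
Δh = 234.13 + 518 + 113.39 = 865.53 kJ/kg
Q = ṁ·Δh = 2624 kg/h × 865.53 kJ/kg = 2.2711e+06 kJ/h
|Q| = 630.87 kW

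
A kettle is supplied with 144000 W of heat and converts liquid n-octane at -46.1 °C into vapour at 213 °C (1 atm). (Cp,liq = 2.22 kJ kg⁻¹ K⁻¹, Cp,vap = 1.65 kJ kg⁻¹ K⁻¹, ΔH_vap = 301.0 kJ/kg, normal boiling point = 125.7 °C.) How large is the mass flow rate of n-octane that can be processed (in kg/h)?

ṁ = 627 kg/h

Δh = 2.22×(125.7−-46.1) + 301.0 + 1.65×(213−125.7) = 826.44 kJ/kg
Q = 144000 W = 144 kJ/s = 518400 kJ/h
ṁ = Q/Δh = 518400 / 826.44 = 627.27 kg/h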